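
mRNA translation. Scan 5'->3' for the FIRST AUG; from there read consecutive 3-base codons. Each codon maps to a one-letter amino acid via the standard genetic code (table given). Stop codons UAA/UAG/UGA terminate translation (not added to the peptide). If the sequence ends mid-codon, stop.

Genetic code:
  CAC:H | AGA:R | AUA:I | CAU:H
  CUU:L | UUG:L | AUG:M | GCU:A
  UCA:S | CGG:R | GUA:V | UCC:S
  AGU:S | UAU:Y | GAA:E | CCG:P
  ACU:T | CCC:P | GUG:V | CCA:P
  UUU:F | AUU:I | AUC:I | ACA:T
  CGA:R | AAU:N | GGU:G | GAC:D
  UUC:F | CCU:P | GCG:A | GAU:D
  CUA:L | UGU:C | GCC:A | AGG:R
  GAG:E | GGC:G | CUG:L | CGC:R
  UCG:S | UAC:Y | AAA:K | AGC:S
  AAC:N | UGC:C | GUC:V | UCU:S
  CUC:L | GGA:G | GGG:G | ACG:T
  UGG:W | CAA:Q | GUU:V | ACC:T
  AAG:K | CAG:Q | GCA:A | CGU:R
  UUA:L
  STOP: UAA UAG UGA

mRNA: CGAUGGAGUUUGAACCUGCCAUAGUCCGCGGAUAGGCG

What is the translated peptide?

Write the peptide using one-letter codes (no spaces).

start AUG at pos 2
pos 2: AUG -> M; peptide=M
pos 5: GAG -> E; peptide=ME
pos 8: UUU -> F; peptide=MEF
pos 11: GAA -> E; peptide=MEFE
pos 14: CCU -> P; peptide=MEFEP
pos 17: GCC -> A; peptide=MEFEPA
pos 20: AUA -> I; peptide=MEFEPAI
pos 23: GUC -> V; peptide=MEFEPAIV
pos 26: CGC -> R; peptide=MEFEPAIVR
pos 29: GGA -> G; peptide=MEFEPAIVRG
pos 32: UAG -> STOP

Answer: MEFEPAIVRG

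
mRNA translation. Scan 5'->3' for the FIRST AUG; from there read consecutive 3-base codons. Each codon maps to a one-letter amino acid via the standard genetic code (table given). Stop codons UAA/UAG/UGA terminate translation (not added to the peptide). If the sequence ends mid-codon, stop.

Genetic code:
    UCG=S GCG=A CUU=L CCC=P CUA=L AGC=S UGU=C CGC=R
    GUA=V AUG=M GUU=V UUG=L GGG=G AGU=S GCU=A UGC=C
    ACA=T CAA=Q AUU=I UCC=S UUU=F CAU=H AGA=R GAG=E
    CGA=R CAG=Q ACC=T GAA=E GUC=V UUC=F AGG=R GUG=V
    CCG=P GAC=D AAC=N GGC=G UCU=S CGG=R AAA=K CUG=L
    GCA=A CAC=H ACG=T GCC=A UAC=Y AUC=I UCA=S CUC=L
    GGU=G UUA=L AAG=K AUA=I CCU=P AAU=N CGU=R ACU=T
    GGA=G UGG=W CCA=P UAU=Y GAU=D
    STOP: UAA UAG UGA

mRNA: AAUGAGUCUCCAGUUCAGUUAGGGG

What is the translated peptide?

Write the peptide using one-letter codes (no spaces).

start AUG at pos 1
pos 1: AUG -> M; peptide=M
pos 4: AGU -> S; peptide=MS
pos 7: CUC -> L; peptide=MSL
pos 10: CAG -> Q; peptide=MSLQ
pos 13: UUC -> F; peptide=MSLQF
pos 16: AGU -> S; peptide=MSLQFS
pos 19: UAG -> STOP

Answer: MSLQFS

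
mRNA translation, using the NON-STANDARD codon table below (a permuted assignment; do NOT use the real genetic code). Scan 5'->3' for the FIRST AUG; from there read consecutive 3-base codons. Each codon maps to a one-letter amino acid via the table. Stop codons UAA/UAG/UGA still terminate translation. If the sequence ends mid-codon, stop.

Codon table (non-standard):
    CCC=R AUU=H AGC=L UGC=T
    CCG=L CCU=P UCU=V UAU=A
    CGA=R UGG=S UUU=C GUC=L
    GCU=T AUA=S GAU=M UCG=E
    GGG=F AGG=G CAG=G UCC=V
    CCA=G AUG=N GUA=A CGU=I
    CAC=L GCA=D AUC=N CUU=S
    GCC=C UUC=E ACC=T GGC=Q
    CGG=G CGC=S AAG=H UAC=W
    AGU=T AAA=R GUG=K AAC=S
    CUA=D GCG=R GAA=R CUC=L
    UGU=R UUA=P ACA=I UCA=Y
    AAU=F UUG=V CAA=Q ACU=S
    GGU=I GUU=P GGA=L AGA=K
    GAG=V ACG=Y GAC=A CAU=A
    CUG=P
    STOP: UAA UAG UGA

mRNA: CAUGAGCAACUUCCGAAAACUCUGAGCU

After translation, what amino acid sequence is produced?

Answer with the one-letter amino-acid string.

start AUG at pos 1
pos 1: AUG -> N; peptide=N
pos 4: AGC -> L; peptide=NL
pos 7: AAC -> S; peptide=NLS
pos 10: UUC -> E; peptide=NLSE
pos 13: CGA -> R; peptide=NLSER
pos 16: AAA -> R; peptide=NLSERR
pos 19: CUC -> L; peptide=NLSERRL
pos 22: UGA -> STOP

Answer: NLSERRL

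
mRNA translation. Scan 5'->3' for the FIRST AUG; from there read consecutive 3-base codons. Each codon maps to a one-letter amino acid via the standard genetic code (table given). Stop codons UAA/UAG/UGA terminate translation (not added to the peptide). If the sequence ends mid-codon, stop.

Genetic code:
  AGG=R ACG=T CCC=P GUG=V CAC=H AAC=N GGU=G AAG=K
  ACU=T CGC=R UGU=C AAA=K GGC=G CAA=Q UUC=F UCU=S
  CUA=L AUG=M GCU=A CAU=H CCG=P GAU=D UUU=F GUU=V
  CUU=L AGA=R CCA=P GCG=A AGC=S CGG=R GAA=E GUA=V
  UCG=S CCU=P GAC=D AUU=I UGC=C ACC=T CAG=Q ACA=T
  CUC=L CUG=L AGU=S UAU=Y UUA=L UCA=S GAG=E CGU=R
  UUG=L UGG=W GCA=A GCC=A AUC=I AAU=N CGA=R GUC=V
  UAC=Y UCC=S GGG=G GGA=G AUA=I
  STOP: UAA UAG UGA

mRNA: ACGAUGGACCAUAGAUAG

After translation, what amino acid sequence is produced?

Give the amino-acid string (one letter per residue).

Answer: MDHR

Derivation:
start AUG at pos 3
pos 3: AUG -> M; peptide=M
pos 6: GAC -> D; peptide=MD
pos 9: CAU -> H; peptide=MDH
pos 12: AGA -> R; peptide=MDHR
pos 15: UAG -> STOP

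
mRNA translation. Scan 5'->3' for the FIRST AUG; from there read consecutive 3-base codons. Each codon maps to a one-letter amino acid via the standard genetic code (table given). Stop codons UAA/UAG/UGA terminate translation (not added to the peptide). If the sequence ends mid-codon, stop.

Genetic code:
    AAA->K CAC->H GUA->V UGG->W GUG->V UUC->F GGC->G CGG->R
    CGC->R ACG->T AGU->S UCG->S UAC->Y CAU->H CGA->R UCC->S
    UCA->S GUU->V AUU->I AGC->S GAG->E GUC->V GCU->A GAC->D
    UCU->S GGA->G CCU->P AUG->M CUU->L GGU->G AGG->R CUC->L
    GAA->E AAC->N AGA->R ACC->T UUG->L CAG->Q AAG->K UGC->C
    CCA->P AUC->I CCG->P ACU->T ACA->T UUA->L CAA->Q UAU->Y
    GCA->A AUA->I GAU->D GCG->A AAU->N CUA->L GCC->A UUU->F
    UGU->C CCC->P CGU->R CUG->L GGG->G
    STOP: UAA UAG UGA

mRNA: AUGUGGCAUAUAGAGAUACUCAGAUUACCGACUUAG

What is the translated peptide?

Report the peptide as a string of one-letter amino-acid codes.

Answer: MWHIEILRLPT

Derivation:
start AUG at pos 0
pos 0: AUG -> M; peptide=M
pos 3: UGG -> W; peptide=MW
pos 6: CAU -> H; peptide=MWH
pos 9: AUA -> I; peptide=MWHI
pos 12: GAG -> E; peptide=MWHIE
pos 15: AUA -> I; peptide=MWHIEI
pos 18: CUC -> L; peptide=MWHIEIL
pos 21: AGA -> R; peptide=MWHIEILR
pos 24: UUA -> L; peptide=MWHIEILRL
pos 27: CCG -> P; peptide=MWHIEILRLP
pos 30: ACU -> T; peptide=MWHIEILRLPT
pos 33: UAG -> STOP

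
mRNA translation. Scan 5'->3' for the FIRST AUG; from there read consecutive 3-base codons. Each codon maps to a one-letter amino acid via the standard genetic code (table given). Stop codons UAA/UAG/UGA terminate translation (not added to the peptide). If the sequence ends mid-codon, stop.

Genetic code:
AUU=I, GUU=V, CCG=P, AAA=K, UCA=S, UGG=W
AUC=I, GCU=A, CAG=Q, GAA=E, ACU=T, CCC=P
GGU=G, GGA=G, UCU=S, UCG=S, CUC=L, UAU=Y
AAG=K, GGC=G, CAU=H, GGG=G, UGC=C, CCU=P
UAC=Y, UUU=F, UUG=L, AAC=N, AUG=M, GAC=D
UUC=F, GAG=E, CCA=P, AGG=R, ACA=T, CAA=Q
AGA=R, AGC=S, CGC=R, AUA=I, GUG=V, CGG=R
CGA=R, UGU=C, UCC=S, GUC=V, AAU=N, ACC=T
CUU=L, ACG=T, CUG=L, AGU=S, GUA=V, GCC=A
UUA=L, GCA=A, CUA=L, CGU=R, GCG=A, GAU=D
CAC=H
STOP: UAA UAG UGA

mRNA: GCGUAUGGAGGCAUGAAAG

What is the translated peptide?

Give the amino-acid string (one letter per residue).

Answer: MEA

Derivation:
start AUG at pos 4
pos 4: AUG -> M; peptide=M
pos 7: GAG -> E; peptide=ME
pos 10: GCA -> A; peptide=MEA
pos 13: UGA -> STOP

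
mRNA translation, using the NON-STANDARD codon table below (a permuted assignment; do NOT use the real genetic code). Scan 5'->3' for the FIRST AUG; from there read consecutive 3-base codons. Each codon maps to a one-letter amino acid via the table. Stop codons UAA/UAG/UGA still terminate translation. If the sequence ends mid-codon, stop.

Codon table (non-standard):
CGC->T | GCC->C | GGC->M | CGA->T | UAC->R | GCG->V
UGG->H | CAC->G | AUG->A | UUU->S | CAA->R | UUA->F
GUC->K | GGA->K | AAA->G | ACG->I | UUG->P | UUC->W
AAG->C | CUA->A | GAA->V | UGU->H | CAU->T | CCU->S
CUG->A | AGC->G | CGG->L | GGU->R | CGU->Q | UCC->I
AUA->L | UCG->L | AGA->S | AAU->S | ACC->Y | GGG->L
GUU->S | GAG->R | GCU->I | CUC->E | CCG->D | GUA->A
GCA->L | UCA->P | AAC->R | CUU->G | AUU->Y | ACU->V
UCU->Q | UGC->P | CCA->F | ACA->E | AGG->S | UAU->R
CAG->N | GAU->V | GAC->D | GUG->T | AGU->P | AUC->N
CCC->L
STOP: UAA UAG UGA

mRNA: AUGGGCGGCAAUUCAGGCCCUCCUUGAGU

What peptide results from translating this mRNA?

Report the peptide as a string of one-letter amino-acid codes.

Answer: AMMSPMSS

Derivation:
start AUG at pos 0
pos 0: AUG -> A; peptide=A
pos 3: GGC -> M; peptide=AM
pos 6: GGC -> M; peptide=AMM
pos 9: AAU -> S; peptide=AMMS
pos 12: UCA -> P; peptide=AMMSP
pos 15: GGC -> M; peptide=AMMSPM
pos 18: CCU -> S; peptide=AMMSPMS
pos 21: CCU -> S; peptide=AMMSPMSS
pos 24: UGA -> STOP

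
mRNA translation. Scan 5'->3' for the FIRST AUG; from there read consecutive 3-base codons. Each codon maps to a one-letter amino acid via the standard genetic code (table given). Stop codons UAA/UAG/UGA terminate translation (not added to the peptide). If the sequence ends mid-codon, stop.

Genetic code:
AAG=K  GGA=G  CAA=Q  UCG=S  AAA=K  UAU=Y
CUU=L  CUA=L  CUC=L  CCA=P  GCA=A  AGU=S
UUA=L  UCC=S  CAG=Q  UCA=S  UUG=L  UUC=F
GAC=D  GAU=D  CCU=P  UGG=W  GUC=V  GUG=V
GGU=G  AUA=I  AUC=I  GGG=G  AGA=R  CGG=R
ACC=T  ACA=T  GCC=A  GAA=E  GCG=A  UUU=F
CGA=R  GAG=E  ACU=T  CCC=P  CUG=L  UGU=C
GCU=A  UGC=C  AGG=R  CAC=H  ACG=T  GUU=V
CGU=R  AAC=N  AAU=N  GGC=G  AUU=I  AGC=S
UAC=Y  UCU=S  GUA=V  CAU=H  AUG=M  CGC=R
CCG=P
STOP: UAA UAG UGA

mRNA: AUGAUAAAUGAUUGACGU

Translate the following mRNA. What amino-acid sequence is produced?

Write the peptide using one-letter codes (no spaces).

Answer: MIND

Derivation:
start AUG at pos 0
pos 0: AUG -> M; peptide=M
pos 3: AUA -> I; peptide=MI
pos 6: AAU -> N; peptide=MIN
pos 9: GAU -> D; peptide=MIND
pos 12: UGA -> STOP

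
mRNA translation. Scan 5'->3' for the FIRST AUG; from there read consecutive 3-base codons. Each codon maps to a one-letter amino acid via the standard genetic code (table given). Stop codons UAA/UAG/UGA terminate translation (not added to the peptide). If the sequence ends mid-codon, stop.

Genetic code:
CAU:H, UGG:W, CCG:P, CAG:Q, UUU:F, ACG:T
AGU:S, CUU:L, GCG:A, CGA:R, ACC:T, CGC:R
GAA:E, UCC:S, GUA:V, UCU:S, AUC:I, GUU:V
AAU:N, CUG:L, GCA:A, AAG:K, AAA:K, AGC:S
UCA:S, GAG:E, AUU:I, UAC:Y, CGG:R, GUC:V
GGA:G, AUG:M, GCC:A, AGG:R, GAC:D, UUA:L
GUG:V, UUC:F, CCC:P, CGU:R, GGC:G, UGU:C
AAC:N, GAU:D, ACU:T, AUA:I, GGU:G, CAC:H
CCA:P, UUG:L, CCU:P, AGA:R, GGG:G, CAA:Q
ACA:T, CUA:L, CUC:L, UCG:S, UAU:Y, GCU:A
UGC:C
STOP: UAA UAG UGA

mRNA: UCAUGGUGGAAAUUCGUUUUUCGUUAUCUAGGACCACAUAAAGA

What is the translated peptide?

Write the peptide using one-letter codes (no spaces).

start AUG at pos 2
pos 2: AUG -> M; peptide=M
pos 5: GUG -> V; peptide=MV
pos 8: GAA -> E; peptide=MVE
pos 11: AUU -> I; peptide=MVEI
pos 14: CGU -> R; peptide=MVEIR
pos 17: UUU -> F; peptide=MVEIRF
pos 20: UCG -> S; peptide=MVEIRFS
pos 23: UUA -> L; peptide=MVEIRFSL
pos 26: UCU -> S; peptide=MVEIRFSLS
pos 29: AGG -> R; peptide=MVEIRFSLSR
pos 32: ACC -> T; peptide=MVEIRFSLSRT
pos 35: ACA -> T; peptide=MVEIRFSLSRTT
pos 38: UAA -> STOP

Answer: MVEIRFSLSRTT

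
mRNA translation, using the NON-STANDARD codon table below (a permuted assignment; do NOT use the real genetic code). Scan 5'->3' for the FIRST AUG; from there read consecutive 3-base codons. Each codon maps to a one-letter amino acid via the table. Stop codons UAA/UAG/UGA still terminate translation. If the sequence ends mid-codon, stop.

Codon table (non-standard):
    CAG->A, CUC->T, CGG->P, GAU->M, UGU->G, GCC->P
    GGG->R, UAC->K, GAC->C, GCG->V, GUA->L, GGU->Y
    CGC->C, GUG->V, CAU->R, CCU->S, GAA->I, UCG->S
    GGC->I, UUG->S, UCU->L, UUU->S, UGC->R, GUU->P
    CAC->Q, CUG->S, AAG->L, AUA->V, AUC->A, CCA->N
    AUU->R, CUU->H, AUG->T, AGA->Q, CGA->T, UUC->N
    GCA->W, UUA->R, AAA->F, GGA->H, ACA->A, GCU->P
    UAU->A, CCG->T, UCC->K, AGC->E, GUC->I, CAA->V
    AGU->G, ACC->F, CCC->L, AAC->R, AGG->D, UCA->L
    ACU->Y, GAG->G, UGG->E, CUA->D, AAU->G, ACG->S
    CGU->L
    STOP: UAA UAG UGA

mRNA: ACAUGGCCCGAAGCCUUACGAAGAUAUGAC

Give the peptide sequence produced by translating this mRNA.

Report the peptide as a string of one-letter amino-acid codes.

Answer: TPTEHSLV

Derivation:
start AUG at pos 2
pos 2: AUG -> T; peptide=T
pos 5: GCC -> P; peptide=TP
pos 8: CGA -> T; peptide=TPT
pos 11: AGC -> E; peptide=TPTE
pos 14: CUU -> H; peptide=TPTEH
pos 17: ACG -> S; peptide=TPTEHS
pos 20: AAG -> L; peptide=TPTEHSL
pos 23: AUA -> V; peptide=TPTEHSLV
pos 26: UGA -> STOP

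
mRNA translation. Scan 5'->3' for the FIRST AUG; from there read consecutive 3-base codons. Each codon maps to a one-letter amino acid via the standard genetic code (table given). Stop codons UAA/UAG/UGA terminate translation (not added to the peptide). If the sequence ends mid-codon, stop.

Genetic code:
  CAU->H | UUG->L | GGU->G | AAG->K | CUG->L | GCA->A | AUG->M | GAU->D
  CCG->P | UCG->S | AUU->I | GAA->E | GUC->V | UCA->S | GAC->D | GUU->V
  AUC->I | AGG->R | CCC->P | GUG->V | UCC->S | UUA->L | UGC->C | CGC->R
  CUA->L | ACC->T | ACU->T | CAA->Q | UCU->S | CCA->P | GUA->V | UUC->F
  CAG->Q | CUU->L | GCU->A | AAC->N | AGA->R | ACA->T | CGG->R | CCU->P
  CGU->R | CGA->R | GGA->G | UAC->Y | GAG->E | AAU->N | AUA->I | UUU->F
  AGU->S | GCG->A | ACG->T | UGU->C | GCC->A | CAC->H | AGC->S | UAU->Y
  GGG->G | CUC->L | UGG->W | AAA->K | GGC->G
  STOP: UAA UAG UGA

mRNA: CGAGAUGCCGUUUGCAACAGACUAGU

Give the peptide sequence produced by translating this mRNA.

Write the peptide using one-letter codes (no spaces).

start AUG at pos 4
pos 4: AUG -> M; peptide=M
pos 7: CCG -> P; peptide=MP
pos 10: UUU -> F; peptide=MPF
pos 13: GCA -> A; peptide=MPFA
pos 16: ACA -> T; peptide=MPFAT
pos 19: GAC -> D; peptide=MPFATD
pos 22: UAG -> STOP

Answer: MPFATD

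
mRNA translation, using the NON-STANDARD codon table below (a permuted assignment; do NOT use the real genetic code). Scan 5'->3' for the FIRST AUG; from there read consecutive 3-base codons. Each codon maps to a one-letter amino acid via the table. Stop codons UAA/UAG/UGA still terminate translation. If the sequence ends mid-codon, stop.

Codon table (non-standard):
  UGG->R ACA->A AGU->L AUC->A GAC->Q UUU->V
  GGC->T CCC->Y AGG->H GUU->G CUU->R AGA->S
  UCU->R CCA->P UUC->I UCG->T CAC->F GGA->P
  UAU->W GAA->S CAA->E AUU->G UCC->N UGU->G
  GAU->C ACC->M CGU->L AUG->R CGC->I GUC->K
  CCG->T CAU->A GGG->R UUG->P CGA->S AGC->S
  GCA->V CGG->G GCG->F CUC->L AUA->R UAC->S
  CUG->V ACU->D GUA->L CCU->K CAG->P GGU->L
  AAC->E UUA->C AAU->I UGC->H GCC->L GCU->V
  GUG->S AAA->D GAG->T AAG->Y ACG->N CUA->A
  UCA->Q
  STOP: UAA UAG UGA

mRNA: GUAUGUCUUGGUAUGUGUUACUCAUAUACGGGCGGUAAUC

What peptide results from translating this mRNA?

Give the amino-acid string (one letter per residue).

start AUG at pos 2
pos 2: AUG -> R; peptide=R
pos 5: UCU -> R; peptide=RR
pos 8: UGG -> R; peptide=RRR
pos 11: UAU -> W; peptide=RRRW
pos 14: GUG -> S; peptide=RRRWS
pos 17: UUA -> C; peptide=RRRWSC
pos 20: CUC -> L; peptide=RRRWSCL
pos 23: AUA -> R; peptide=RRRWSCLR
pos 26: UAC -> S; peptide=RRRWSCLRS
pos 29: GGG -> R; peptide=RRRWSCLRSR
pos 32: CGG -> G; peptide=RRRWSCLRSRG
pos 35: UAA -> STOP

Answer: RRRWSCLRSRG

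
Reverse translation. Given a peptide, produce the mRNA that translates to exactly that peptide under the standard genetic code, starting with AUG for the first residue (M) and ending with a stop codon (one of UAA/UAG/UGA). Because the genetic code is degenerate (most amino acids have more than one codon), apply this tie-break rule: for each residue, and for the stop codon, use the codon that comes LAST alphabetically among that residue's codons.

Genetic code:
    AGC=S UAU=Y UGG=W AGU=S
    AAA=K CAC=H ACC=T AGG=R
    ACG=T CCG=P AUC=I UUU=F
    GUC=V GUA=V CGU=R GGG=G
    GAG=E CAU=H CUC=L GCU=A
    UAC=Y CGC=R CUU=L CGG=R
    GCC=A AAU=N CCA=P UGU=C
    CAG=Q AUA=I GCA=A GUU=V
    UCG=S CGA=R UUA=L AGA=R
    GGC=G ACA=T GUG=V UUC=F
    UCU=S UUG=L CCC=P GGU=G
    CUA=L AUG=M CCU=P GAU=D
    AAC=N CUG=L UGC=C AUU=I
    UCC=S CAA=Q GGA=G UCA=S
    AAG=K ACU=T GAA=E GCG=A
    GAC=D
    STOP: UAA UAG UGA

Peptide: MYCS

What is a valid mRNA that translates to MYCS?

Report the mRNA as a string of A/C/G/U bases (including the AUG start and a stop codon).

Answer: mRNA: AUGUAUUGUUCUUGA

Derivation:
residue 1: M -> AUG (start codon)
residue 2: Y codons sorted = UAC,UAU -> pick last = UAU
residue 3: C codons sorted = UGC,UGU -> pick last = UGU
residue 4: S codons sorted = AGC,AGU,UCA,UCC,UCG,UCU -> pick last = UCU
terminator: stop codons sorted = UAA,UAG,UGA -> pick last = UGA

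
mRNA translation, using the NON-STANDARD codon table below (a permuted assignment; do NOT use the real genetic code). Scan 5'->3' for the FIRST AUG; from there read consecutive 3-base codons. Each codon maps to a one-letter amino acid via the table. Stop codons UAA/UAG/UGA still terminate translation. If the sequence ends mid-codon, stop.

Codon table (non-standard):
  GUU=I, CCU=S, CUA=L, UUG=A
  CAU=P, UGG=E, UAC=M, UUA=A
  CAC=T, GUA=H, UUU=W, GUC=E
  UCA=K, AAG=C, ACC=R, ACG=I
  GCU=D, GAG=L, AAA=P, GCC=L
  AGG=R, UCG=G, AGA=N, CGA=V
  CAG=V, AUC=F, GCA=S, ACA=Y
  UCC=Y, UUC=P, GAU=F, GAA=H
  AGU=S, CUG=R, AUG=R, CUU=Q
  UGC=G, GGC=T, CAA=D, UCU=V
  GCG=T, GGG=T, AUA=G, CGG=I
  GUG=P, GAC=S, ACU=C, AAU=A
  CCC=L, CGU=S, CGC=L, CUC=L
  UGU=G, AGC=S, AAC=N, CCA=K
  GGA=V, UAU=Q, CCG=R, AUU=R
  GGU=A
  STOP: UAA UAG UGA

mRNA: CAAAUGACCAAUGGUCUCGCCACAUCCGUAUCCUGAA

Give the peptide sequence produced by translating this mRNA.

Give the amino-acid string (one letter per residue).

Answer: RRAALLYYHY

Derivation:
start AUG at pos 3
pos 3: AUG -> R; peptide=R
pos 6: ACC -> R; peptide=RR
pos 9: AAU -> A; peptide=RRA
pos 12: GGU -> A; peptide=RRAA
pos 15: CUC -> L; peptide=RRAAL
pos 18: GCC -> L; peptide=RRAALL
pos 21: ACA -> Y; peptide=RRAALLY
pos 24: UCC -> Y; peptide=RRAALLYY
pos 27: GUA -> H; peptide=RRAALLYYH
pos 30: UCC -> Y; peptide=RRAALLYYHY
pos 33: UGA -> STOP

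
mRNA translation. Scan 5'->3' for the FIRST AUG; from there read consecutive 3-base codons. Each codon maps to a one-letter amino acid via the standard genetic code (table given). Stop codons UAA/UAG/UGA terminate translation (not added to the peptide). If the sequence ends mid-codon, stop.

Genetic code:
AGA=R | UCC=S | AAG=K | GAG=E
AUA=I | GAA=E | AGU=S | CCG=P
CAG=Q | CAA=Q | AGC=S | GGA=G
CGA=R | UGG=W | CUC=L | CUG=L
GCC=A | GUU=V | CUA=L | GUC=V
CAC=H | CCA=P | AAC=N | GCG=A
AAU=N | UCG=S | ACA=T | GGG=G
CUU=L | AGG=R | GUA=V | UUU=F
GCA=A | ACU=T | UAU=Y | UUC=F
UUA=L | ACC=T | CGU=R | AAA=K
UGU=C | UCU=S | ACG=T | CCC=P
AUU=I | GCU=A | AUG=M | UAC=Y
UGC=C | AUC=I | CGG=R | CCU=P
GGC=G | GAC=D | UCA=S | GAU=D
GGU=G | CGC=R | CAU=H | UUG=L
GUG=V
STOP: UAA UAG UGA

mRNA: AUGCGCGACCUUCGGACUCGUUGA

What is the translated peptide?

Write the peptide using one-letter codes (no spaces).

start AUG at pos 0
pos 0: AUG -> M; peptide=M
pos 3: CGC -> R; peptide=MR
pos 6: GAC -> D; peptide=MRD
pos 9: CUU -> L; peptide=MRDL
pos 12: CGG -> R; peptide=MRDLR
pos 15: ACU -> T; peptide=MRDLRT
pos 18: CGU -> R; peptide=MRDLRTR
pos 21: UGA -> STOP

Answer: MRDLRTR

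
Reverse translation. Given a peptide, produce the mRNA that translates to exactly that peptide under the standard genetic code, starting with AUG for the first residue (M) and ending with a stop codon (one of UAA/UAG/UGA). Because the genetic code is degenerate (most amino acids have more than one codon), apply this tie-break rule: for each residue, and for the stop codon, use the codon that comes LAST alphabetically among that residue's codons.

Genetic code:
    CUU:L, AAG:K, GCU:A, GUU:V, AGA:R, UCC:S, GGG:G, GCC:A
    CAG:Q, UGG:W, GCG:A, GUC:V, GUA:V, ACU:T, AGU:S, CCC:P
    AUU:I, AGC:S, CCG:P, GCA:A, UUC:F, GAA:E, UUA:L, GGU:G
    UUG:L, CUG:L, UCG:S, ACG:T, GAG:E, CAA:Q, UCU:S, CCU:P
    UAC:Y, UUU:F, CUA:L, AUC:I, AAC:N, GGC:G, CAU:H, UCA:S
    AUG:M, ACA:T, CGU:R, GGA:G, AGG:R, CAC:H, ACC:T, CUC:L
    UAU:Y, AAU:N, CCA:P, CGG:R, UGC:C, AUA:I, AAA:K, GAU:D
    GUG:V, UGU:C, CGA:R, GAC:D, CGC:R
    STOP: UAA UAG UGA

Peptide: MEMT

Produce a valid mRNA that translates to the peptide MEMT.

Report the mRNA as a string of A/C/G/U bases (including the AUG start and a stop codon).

residue 1: M -> AUG (start codon)
residue 2: E codons sorted = GAA,GAG -> pick last = GAG
residue 3: M -> AUG (only codon)
residue 4: T codons sorted = ACA,ACC,ACG,ACU -> pick last = ACU
terminator: stop codons sorted = UAA,UAG,UGA -> pick last = UGA

Answer: mRNA: AUGGAGAUGACUUGA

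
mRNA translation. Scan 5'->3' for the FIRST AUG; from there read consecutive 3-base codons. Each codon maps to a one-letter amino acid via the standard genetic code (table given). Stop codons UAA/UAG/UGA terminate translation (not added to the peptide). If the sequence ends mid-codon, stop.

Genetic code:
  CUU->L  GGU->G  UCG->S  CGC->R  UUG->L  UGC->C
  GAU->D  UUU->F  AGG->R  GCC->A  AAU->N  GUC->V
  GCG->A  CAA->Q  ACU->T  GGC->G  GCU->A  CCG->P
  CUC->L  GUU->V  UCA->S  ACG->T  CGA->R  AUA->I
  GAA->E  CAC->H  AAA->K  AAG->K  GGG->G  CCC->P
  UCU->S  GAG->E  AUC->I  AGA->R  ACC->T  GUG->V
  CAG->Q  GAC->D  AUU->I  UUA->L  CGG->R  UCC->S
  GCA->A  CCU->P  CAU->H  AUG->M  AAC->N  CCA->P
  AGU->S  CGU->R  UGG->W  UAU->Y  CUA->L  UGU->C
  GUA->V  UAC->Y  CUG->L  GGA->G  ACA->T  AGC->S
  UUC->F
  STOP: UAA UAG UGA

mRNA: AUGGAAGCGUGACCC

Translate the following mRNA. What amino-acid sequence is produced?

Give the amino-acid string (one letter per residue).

Answer: MEA

Derivation:
start AUG at pos 0
pos 0: AUG -> M; peptide=M
pos 3: GAA -> E; peptide=ME
pos 6: GCG -> A; peptide=MEA
pos 9: UGA -> STOP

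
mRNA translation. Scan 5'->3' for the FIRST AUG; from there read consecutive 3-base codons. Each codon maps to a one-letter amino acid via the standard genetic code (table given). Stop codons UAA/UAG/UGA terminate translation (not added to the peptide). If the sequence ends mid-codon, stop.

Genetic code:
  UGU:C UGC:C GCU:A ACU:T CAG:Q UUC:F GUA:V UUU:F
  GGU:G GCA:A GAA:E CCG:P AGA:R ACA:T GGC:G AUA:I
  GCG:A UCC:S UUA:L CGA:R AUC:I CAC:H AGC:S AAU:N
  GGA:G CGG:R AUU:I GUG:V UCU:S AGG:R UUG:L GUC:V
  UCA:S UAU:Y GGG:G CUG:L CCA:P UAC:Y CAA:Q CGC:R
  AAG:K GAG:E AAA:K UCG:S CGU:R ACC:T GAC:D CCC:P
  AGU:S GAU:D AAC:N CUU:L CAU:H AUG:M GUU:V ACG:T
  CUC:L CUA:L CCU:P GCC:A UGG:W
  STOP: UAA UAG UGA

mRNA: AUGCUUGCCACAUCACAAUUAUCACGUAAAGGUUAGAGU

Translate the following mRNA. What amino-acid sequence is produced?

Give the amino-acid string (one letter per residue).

start AUG at pos 0
pos 0: AUG -> M; peptide=M
pos 3: CUU -> L; peptide=ML
pos 6: GCC -> A; peptide=MLA
pos 9: ACA -> T; peptide=MLAT
pos 12: UCA -> S; peptide=MLATS
pos 15: CAA -> Q; peptide=MLATSQ
pos 18: UUA -> L; peptide=MLATSQL
pos 21: UCA -> S; peptide=MLATSQLS
pos 24: CGU -> R; peptide=MLATSQLSR
pos 27: AAA -> K; peptide=MLATSQLSRK
pos 30: GGU -> G; peptide=MLATSQLSRKG
pos 33: UAG -> STOP

Answer: MLATSQLSRKG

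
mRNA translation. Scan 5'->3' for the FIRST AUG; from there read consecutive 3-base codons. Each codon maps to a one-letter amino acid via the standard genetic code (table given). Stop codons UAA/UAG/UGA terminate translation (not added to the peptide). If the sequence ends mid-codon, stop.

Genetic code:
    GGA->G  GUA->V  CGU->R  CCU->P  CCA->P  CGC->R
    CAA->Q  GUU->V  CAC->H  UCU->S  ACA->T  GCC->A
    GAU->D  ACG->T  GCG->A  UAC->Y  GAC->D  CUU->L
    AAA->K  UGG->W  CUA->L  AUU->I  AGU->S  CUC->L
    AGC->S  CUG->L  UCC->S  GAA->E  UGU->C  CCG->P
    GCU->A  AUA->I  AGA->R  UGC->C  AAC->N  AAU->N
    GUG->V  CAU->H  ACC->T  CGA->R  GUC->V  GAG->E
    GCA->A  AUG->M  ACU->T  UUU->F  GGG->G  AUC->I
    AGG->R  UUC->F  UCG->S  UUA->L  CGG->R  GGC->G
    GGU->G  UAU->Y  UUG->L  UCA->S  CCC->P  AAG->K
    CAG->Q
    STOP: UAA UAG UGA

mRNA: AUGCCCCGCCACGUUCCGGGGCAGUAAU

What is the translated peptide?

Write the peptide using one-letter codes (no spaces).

start AUG at pos 0
pos 0: AUG -> M; peptide=M
pos 3: CCC -> P; peptide=MP
pos 6: CGC -> R; peptide=MPR
pos 9: CAC -> H; peptide=MPRH
pos 12: GUU -> V; peptide=MPRHV
pos 15: CCG -> P; peptide=MPRHVP
pos 18: GGG -> G; peptide=MPRHVPG
pos 21: CAG -> Q; peptide=MPRHVPGQ
pos 24: UAA -> STOP

Answer: MPRHVPGQ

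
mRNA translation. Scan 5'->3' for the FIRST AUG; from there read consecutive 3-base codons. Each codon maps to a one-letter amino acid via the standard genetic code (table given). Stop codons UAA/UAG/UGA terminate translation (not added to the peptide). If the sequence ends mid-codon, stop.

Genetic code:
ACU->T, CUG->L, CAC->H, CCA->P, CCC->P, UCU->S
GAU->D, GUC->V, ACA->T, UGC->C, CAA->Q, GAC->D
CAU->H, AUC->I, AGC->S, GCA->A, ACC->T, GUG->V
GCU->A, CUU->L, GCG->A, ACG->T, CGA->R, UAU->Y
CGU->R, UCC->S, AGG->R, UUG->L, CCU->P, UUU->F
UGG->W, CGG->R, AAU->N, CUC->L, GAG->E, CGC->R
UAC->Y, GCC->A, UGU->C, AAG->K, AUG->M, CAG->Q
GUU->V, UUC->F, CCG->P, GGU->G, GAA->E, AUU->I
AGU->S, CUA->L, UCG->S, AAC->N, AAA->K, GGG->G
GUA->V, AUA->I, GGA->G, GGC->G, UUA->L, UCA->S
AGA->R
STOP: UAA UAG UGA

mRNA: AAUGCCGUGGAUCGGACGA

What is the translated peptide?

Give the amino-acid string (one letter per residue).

start AUG at pos 1
pos 1: AUG -> M; peptide=M
pos 4: CCG -> P; peptide=MP
pos 7: UGG -> W; peptide=MPW
pos 10: AUC -> I; peptide=MPWI
pos 13: GGA -> G; peptide=MPWIG
pos 16: CGA -> R; peptide=MPWIGR
pos 19: only 0 nt remain (<3), stop (end of mRNA)

Answer: MPWIGR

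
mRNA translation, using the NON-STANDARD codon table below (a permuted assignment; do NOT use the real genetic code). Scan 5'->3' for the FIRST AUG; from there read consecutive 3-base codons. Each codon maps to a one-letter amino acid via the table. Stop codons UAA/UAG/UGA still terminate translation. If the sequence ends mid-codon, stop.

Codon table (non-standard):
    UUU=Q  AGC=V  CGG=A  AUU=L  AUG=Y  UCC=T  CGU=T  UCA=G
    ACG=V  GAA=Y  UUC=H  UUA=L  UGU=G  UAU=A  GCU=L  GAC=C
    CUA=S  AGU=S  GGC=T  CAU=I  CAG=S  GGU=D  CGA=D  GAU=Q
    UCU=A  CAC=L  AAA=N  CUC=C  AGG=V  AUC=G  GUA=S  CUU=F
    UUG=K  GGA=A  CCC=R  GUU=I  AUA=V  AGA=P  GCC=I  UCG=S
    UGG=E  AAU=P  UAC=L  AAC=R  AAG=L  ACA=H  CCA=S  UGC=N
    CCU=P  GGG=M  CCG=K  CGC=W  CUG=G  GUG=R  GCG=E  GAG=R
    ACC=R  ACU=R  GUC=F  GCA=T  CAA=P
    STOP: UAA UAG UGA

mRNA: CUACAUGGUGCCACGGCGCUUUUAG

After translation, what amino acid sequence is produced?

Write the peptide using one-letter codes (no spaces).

start AUG at pos 4
pos 4: AUG -> Y; peptide=Y
pos 7: GUG -> R; peptide=YR
pos 10: CCA -> S; peptide=YRS
pos 13: CGG -> A; peptide=YRSA
pos 16: CGC -> W; peptide=YRSAW
pos 19: UUU -> Q; peptide=YRSAWQ
pos 22: UAG -> STOP

Answer: YRSAWQ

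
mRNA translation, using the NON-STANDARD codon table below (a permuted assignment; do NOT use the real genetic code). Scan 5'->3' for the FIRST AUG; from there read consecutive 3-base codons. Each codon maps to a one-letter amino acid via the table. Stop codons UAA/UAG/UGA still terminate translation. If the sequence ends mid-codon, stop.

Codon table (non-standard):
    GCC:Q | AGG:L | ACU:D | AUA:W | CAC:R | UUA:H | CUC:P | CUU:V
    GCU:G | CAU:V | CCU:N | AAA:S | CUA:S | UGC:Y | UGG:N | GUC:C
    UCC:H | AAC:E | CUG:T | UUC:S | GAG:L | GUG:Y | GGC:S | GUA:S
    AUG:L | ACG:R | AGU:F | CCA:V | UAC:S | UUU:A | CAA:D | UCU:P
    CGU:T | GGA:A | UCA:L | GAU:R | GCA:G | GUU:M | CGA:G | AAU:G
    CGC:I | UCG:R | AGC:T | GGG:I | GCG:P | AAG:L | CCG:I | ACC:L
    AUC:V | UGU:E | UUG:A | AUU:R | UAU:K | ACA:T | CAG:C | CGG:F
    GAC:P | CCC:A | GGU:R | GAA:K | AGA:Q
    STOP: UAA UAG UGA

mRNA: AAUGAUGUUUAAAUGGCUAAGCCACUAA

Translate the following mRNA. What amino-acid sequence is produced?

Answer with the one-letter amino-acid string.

Answer: LLASNSTR

Derivation:
start AUG at pos 1
pos 1: AUG -> L; peptide=L
pos 4: AUG -> L; peptide=LL
pos 7: UUU -> A; peptide=LLA
pos 10: AAA -> S; peptide=LLAS
pos 13: UGG -> N; peptide=LLASN
pos 16: CUA -> S; peptide=LLASNS
pos 19: AGC -> T; peptide=LLASNST
pos 22: CAC -> R; peptide=LLASNSTR
pos 25: UAA -> STOP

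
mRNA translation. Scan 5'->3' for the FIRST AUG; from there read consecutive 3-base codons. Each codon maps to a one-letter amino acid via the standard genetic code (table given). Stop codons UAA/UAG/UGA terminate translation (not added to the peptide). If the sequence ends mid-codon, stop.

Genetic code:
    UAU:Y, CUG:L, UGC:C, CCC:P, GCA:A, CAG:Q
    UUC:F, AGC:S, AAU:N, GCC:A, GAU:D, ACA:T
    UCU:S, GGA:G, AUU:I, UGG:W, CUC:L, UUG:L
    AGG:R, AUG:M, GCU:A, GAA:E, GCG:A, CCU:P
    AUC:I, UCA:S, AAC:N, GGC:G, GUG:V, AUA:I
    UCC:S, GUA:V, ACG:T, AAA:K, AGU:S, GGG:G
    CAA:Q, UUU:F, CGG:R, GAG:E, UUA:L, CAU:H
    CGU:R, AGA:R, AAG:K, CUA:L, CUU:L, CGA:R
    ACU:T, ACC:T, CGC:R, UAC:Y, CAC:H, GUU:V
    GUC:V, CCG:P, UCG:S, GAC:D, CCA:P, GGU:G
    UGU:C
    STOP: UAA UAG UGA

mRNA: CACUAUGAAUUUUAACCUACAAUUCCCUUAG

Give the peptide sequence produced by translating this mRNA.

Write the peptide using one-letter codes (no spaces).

Answer: MNFNLQFP

Derivation:
start AUG at pos 4
pos 4: AUG -> M; peptide=M
pos 7: AAU -> N; peptide=MN
pos 10: UUU -> F; peptide=MNF
pos 13: AAC -> N; peptide=MNFN
pos 16: CUA -> L; peptide=MNFNL
pos 19: CAA -> Q; peptide=MNFNLQ
pos 22: UUC -> F; peptide=MNFNLQF
pos 25: CCU -> P; peptide=MNFNLQFP
pos 28: UAG -> STOP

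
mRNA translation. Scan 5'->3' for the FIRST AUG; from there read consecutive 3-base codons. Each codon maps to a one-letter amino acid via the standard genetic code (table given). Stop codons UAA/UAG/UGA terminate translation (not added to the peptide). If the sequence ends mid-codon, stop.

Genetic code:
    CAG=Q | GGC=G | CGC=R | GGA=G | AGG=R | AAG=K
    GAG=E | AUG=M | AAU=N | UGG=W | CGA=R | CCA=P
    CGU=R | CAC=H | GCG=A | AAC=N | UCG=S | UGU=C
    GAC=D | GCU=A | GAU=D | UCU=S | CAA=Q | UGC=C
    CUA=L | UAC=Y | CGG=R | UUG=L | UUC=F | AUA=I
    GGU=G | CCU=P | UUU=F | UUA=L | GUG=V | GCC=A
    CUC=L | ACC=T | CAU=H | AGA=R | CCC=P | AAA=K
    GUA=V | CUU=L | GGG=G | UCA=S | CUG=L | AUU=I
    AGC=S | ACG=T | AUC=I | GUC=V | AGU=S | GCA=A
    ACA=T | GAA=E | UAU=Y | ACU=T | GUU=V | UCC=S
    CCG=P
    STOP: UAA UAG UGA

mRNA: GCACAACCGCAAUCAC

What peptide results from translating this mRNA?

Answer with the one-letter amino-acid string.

Answer: (empty: no AUG start codon)

Derivation:
no AUG start codon found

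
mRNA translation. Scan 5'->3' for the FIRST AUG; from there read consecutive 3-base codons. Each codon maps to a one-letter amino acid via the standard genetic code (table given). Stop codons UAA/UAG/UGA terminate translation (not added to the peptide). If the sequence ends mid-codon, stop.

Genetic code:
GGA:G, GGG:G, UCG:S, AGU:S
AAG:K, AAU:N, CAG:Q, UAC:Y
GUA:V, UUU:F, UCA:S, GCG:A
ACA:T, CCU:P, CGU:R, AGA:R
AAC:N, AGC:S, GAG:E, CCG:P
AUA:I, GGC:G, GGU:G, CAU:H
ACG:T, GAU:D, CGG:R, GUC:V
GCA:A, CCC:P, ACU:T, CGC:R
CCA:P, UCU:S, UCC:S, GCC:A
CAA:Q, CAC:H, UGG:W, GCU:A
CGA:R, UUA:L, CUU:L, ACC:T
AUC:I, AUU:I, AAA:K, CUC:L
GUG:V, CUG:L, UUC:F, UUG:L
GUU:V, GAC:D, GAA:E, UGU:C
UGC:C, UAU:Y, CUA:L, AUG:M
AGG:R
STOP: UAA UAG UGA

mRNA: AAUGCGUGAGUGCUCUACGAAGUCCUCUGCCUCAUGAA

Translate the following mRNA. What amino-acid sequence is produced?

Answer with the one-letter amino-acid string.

start AUG at pos 1
pos 1: AUG -> M; peptide=M
pos 4: CGU -> R; peptide=MR
pos 7: GAG -> E; peptide=MRE
pos 10: UGC -> C; peptide=MREC
pos 13: UCU -> S; peptide=MRECS
pos 16: ACG -> T; peptide=MRECST
pos 19: AAG -> K; peptide=MRECSTK
pos 22: UCC -> S; peptide=MRECSTKS
pos 25: UCU -> S; peptide=MRECSTKSS
pos 28: GCC -> A; peptide=MRECSTKSSA
pos 31: UCA -> S; peptide=MRECSTKSSAS
pos 34: UGA -> STOP

Answer: MRECSTKSSAS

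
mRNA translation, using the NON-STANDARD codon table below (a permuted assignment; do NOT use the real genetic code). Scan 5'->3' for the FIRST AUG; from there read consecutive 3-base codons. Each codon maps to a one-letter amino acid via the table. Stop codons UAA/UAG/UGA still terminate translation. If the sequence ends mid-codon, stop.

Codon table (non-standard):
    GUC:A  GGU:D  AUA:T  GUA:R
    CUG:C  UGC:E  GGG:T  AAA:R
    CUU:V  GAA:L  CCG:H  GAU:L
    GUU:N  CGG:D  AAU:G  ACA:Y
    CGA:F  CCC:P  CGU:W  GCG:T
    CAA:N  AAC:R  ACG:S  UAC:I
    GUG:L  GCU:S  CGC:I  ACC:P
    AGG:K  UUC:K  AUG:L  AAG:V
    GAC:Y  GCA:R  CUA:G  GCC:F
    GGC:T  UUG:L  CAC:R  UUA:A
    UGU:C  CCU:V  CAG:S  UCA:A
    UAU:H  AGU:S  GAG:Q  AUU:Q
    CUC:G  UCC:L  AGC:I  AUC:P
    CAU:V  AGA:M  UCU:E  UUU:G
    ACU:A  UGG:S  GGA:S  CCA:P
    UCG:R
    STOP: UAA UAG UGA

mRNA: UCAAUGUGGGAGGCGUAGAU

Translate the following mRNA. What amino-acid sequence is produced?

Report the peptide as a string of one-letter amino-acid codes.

start AUG at pos 3
pos 3: AUG -> L; peptide=L
pos 6: UGG -> S; peptide=LS
pos 9: GAG -> Q; peptide=LSQ
pos 12: GCG -> T; peptide=LSQT
pos 15: UAG -> STOP

Answer: LSQT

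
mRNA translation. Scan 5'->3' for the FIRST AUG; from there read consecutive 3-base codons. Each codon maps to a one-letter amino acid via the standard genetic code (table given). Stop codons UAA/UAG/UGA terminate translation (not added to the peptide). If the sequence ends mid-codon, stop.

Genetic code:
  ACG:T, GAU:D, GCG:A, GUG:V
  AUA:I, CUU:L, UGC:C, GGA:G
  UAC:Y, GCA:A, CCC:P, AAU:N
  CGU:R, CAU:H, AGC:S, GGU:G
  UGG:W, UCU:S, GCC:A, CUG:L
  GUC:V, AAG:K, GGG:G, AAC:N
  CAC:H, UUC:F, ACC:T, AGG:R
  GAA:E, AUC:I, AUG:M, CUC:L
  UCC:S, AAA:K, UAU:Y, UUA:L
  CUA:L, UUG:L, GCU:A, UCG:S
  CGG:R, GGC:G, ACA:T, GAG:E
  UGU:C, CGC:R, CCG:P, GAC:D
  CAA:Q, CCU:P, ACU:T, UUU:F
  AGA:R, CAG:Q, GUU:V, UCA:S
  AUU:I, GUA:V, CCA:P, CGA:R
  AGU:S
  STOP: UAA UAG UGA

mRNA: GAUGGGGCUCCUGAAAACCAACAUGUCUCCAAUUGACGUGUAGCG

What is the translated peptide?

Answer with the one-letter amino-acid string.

start AUG at pos 1
pos 1: AUG -> M; peptide=M
pos 4: GGG -> G; peptide=MG
pos 7: CUC -> L; peptide=MGL
pos 10: CUG -> L; peptide=MGLL
pos 13: AAA -> K; peptide=MGLLK
pos 16: ACC -> T; peptide=MGLLKT
pos 19: AAC -> N; peptide=MGLLKTN
pos 22: AUG -> M; peptide=MGLLKTNM
pos 25: UCU -> S; peptide=MGLLKTNMS
pos 28: CCA -> P; peptide=MGLLKTNMSP
pos 31: AUU -> I; peptide=MGLLKTNMSPI
pos 34: GAC -> D; peptide=MGLLKTNMSPID
pos 37: GUG -> V; peptide=MGLLKTNMSPIDV
pos 40: UAG -> STOP

Answer: MGLLKTNMSPIDV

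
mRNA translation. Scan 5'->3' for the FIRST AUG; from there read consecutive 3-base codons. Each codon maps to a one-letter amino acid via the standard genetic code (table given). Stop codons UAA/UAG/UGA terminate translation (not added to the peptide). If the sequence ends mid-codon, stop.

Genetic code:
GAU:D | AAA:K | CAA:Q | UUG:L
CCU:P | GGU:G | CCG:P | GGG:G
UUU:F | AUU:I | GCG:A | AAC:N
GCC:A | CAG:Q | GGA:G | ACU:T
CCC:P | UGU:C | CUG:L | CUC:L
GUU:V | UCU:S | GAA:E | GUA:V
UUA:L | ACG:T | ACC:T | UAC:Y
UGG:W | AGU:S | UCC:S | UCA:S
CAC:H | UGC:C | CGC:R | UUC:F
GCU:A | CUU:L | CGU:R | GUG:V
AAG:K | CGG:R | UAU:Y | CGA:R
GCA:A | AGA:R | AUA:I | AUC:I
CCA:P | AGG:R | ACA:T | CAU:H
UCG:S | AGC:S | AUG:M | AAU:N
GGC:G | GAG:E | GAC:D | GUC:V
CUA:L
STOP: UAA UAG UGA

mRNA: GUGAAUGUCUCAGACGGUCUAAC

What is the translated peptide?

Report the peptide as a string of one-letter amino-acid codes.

Answer: MSQTV

Derivation:
start AUG at pos 4
pos 4: AUG -> M; peptide=M
pos 7: UCU -> S; peptide=MS
pos 10: CAG -> Q; peptide=MSQ
pos 13: ACG -> T; peptide=MSQT
pos 16: GUC -> V; peptide=MSQTV
pos 19: UAA -> STOP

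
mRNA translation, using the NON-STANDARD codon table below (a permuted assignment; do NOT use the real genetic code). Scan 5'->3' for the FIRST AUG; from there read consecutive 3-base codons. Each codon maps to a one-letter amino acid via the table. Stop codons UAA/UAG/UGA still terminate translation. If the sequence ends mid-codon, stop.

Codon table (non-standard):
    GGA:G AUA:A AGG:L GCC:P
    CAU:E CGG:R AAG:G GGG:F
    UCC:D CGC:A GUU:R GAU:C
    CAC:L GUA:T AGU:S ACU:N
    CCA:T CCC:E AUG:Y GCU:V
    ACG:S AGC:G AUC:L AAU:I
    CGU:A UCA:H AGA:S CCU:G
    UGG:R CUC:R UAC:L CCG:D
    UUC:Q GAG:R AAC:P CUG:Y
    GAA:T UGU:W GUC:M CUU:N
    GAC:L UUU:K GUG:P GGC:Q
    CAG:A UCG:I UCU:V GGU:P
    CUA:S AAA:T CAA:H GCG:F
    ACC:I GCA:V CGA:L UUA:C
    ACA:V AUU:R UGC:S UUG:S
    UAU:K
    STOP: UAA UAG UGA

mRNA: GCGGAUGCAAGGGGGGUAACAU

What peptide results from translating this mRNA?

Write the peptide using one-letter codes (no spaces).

start AUG at pos 4
pos 4: AUG -> Y; peptide=Y
pos 7: CAA -> H; peptide=YH
pos 10: GGG -> F; peptide=YHF
pos 13: GGG -> F; peptide=YHFF
pos 16: UAA -> STOP

Answer: YHFF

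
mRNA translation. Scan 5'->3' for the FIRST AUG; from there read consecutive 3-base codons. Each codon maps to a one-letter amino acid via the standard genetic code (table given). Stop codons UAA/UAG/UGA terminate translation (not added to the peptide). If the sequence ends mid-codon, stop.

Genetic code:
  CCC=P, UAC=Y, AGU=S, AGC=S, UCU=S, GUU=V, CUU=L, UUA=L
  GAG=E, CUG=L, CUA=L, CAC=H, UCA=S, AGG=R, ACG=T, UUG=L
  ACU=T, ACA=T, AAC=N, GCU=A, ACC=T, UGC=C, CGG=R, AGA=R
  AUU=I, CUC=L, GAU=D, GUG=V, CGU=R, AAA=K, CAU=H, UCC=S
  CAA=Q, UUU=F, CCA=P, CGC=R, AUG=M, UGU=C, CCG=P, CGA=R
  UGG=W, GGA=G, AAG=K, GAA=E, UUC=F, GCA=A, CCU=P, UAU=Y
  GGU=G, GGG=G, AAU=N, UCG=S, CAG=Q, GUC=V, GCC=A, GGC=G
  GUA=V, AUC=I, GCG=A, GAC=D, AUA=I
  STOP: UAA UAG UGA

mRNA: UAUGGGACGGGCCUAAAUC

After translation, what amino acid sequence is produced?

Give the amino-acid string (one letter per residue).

Answer: MGRA

Derivation:
start AUG at pos 1
pos 1: AUG -> M; peptide=M
pos 4: GGA -> G; peptide=MG
pos 7: CGG -> R; peptide=MGR
pos 10: GCC -> A; peptide=MGRA
pos 13: UAA -> STOP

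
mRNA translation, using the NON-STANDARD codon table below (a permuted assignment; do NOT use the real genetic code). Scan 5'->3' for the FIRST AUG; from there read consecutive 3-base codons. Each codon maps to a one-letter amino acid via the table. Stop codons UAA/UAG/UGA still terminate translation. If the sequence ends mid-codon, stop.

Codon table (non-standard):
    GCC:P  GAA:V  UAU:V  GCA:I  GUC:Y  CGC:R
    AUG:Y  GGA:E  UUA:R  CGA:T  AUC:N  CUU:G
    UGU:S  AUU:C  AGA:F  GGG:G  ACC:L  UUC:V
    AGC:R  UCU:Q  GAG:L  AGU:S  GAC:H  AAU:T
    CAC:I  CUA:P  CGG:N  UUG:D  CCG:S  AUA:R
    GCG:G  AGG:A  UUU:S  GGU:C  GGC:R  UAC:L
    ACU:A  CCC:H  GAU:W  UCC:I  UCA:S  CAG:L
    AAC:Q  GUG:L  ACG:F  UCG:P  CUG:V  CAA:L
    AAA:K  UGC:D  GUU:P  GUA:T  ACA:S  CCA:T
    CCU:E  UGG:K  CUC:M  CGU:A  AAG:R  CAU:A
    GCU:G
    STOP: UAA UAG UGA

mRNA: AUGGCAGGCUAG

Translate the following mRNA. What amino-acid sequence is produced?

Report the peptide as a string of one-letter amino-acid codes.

Answer: YIR

Derivation:
start AUG at pos 0
pos 0: AUG -> Y; peptide=Y
pos 3: GCA -> I; peptide=YI
pos 6: GGC -> R; peptide=YIR
pos 9: UAG -> STOP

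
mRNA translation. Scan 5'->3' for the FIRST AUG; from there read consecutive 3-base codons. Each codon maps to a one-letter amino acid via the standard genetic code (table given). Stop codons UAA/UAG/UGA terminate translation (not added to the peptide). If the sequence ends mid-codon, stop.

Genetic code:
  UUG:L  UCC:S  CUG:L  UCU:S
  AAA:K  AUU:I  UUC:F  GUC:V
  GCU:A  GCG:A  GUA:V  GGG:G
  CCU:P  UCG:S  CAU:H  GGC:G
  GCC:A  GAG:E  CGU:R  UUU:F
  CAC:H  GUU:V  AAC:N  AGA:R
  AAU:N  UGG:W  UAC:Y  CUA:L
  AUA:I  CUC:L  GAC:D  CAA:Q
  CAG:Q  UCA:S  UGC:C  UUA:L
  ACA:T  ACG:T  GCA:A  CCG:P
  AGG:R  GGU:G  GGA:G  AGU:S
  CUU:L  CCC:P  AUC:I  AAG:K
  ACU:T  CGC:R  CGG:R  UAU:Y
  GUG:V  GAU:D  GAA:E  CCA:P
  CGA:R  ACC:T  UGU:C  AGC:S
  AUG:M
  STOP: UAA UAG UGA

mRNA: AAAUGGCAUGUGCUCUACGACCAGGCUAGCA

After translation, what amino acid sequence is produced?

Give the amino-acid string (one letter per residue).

Answer: MACALRPG

Derivation:
start AUG at pos 2
pos 2: AUG -> M; peptide=M
pos 5: GCA -> A; peptide=MA
pos 8: UGU -> C; peptide=MAC
pos 11: GCU -> A; peptide=MACA
pos 14: CUA -> L; peptide=MACAL
pos 17: CGA -> R; peptide=MACALR
pos 20: CCA -> P; peptide=MACALRP
pos 23: GGC -> G; peptide=MACALRPG
pos 26: UAG -> STOP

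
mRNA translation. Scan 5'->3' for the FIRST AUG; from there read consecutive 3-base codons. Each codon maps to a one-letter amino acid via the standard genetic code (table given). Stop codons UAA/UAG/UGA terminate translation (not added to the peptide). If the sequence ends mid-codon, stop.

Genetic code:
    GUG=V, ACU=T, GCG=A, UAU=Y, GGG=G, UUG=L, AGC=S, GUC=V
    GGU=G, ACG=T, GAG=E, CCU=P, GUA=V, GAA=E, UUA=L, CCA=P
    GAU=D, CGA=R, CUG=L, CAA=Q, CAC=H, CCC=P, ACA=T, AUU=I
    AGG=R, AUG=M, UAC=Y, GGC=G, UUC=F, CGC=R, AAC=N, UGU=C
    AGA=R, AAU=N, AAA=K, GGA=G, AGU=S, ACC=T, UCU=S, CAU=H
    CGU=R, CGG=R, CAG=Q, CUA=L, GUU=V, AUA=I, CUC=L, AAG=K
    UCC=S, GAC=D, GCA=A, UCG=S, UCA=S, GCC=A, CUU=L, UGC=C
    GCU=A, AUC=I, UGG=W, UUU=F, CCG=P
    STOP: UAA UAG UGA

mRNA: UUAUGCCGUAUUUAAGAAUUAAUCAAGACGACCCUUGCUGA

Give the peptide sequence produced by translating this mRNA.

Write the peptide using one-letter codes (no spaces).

Answer: MPYLRINQDDPC

Derivation:
start AUG at pos 2
pos 2: AUG -> M; peptide=M
pos 5: CCG -> P; peptide=MP
pos 8: UAU -> Y; peptide=MPY
pos 11: UUA -> L; peptide=MPYL
pos 14: AGA -> R; peptide=MPYLR
pos 17: AUU -> I; peptide=MPYLRI
pos 20: AAU -> N; peptide=MPYLRIN
pos 23: CAA -> Q; peptide=MPYLRINQ
pos 26: GAC -> D; peptide=MPYLRINQD
pos 29: GAC -> D; peptide=MPYLRINQDD
pos 32: CCU -> P; peptide=MPYLRINQDDP
pos 35: UGC -> C; peptide=MPYLRINQDDPC
pos 38: UGA -> STOP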